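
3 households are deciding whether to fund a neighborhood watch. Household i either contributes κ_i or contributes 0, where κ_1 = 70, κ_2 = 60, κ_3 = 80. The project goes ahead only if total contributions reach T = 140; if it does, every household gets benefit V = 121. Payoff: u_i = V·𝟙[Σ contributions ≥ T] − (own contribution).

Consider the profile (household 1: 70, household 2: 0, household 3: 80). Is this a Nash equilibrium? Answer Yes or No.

Yes

Total = 150 ≥ 140: provided.
Household 1 (pledges 70, payoff 51): dropping to 0 → total 80, payoff 0. No gain.
Household 2 (pledges 0, payoff 121): pledging 60 → total 210, payoff 61. No gain.
Household 3 (pledges 80, payoff 41): dropping to 0 → total 70, payoff 0. No gain.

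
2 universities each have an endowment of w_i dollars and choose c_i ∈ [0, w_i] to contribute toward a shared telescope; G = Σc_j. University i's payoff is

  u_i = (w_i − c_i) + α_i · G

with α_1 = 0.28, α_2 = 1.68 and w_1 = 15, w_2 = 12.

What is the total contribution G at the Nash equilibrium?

12

∂u_i/∂c_i = α_i − 1, so university i contributes w_i if α_i > 1, else 0.
α_i > 1 for i ∈ {2}; NE contributions (0, 12), G = 12.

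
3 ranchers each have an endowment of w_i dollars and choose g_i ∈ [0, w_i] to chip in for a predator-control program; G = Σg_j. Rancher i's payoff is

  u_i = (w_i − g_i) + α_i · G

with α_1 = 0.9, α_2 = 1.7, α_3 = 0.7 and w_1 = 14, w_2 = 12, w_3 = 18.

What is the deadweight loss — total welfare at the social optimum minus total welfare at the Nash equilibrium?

∂u_i/∂g_i = α_i − 1, so rancher i contributes w_i if α_i > 1, else 0.
α_i > 1 for i ∈ {2}; NE contributions (0, 12, 0), G = 12.
W^NE = Σw_i − G^NE + (Σα_i)·G^NE = 44 + 2.3·12 = 71.6.
Planner: ∂(Σu_j)/∂g_i = Σα_j − 1 = 2.3 > 0, so everyone contributes w_i; G^SO = 44, W^SO = 44 + 2.3·44 = 145.2.
Deadweight loss = 73.6.

73.6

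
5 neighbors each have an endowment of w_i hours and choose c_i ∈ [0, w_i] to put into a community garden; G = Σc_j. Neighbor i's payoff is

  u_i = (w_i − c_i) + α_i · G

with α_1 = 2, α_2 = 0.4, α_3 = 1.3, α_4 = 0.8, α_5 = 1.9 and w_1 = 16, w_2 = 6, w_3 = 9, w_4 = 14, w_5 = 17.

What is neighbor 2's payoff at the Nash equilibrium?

22.8

∂u_i/∂c_i = α_i − 1, so neighbor i contributes w_i if α_i > 1, else 0.
α_i > 1 for i ∈ {1, 3, 5}; NE contributions (16, 0, 9, 0, 17), G = 42.
u_2 = (6 − 0) + 0.4·42 = 22.8.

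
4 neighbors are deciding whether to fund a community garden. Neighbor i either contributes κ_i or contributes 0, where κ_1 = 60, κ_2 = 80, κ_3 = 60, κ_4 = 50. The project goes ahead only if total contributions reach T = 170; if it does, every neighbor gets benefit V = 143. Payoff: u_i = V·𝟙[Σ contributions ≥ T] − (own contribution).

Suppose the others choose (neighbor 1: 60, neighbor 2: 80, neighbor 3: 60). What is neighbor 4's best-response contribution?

0

Others' total = 200 ≥ 170; contributing adds cost 50 for no extra benefit.
Best response: 0.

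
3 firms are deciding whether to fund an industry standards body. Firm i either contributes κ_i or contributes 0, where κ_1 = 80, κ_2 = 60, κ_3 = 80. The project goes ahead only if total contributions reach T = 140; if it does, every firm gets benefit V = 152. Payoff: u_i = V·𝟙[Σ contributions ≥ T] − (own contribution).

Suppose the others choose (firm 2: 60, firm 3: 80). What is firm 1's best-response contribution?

Others' total = 140 ≥ 140; contributing adds cost 80 for no extra benefit.
Best response: 0.

0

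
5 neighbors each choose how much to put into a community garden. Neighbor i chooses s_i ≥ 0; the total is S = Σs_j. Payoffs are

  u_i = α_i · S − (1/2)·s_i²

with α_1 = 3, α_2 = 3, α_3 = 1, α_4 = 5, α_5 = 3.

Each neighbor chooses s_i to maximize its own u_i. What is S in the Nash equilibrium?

15

Neighbor i's FOC: ∂u_i/∂s_i = α_i − s_i = 0, so s_i* = α_i.
NE contributions = (3, 3, 1, 5, 3); S = 15.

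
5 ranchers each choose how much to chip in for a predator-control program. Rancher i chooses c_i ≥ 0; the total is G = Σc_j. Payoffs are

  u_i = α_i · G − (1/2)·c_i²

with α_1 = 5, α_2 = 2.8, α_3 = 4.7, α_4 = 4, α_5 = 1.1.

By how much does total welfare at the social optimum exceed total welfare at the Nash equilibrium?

Rancher i's FOC: ∂u_i/∂c_i = α_i − c_i = 0, so c_i* = α_i.
NE contributions = (5, 2.8, 4.7, 4, 1.1); G = 17.6.
W^NE = (Σα)·G − ½Σα_i² = 17.6² − ½·72.14 = 273.69.
Planner sets c_i = Σα_j = 17.6 for every i, so G^SO = 5·17.6 = 88.
W^SO = (Σα)·G^SO − ½·5·(Σα)² = (5/2)·17.6² = 774.4.
Deadweight loss = W^SO − W^NE = 500.71.

500.71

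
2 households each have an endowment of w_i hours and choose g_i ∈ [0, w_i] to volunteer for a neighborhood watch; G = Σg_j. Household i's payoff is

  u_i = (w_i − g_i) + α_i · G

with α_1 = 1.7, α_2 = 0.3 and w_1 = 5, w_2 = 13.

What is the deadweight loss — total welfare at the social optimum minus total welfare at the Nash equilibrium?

13

∂u_i/∂g_i = α_i − 1, so household i contributes w_i if α_i > 1, else 0.
α_i > 1 for i ∈ {1}; NE contributions (5, 0), G = 5.
W^NE = Σw_i − G^NE + (Σα_i)·G^NE = 18 + 1·5 = 23.
Planner: ∂(Σu_j)/∂g_i = Σα_j − 1 = 1 > 0, so everyone contributes w_i; G^SO = 18, W^SO = 18 + 1·18 = 36.
Deadweight loss = 13.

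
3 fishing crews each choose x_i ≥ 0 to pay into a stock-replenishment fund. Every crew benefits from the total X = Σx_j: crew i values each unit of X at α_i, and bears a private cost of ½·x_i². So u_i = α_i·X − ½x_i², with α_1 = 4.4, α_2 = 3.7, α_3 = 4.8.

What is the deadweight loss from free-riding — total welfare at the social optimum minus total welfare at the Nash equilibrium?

Crew i's FOC: ∂u_i/∂x_i = α_i − x_i = 0, so x_i* = α_i.
NE contributions = (4.4, 3.7, 4.8); X = 12.9.
W^NE = (Σα)·X − ½Σα_i² = 12.9² − ½·56.09 = 138.365.
Planner sets x_i = Σα_j = 12.9 for every i, so X^SO = 3·12.9 = 38.7.
W^SO = (Σα)·X^SO − ½·3·(Σα)² = (3/2)·12.9² = 249.615.
Deadweight loss = W^SO − W^NE = 111.25.

111.25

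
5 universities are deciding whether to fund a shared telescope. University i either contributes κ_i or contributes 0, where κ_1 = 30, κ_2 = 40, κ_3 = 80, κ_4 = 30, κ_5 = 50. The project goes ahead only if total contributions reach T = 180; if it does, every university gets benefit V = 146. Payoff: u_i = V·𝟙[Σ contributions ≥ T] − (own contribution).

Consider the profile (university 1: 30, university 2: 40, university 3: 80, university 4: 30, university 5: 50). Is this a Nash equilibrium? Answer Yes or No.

No

Total = 230 ≥ 180: provided.
University 1 (pledges 30, payoff 116): dropping to 0 → total 200, payoff 146. Profitable deviation.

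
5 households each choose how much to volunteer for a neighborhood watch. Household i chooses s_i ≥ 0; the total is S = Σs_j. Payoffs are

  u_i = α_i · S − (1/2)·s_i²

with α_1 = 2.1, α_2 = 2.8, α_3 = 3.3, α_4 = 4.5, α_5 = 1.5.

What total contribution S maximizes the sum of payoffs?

Planner FOC: ∂(Σu_j)/∂s_i = (Σα_j) − s_i = 0, so s_i^SO = Σα_j = 14.2 for every i; S^SO = 71.

71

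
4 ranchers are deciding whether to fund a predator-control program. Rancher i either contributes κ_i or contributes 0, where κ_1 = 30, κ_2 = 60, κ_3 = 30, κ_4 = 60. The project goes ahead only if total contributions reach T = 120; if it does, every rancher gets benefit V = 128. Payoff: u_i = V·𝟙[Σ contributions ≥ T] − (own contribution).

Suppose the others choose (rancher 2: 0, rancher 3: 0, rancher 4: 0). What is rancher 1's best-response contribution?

0

Others' total = 0. Even contributing 30 gives 30 < 120: no benefit either way.
Best response: 0.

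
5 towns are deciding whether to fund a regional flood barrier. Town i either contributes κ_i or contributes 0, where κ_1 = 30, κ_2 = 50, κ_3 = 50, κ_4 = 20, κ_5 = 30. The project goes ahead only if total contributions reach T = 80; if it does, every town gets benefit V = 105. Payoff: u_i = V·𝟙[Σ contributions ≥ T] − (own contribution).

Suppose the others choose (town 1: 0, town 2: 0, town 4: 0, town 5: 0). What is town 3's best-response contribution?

Others' total = 0. Even contributing 50 gives 50 < 80: no benefit either way.
Best response: 0.

0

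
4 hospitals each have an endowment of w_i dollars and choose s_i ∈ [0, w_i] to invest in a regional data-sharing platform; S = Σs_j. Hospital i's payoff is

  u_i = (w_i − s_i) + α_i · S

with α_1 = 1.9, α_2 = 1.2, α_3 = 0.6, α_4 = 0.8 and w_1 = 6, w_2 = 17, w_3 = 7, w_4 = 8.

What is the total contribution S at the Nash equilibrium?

∂u_i/∂s_i = α_i − 1, so hospital i contributes w_i if α_i > 1, else 0.
α_i > 1 for i ∈ {1, 2}; NE contributions (6, 17, 0, 0), S = 23.

23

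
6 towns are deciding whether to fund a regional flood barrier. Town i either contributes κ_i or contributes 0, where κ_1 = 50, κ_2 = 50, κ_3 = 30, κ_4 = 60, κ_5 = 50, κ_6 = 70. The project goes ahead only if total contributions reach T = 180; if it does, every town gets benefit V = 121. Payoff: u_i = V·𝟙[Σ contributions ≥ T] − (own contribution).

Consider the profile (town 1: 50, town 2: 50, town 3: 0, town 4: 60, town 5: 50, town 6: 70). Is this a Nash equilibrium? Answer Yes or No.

No

Total = 280 ≥ 180: provided.
Town 1 (pledges 50, payoff 71): dropping to 0 → total 230, payoff 121. Profitable deviation.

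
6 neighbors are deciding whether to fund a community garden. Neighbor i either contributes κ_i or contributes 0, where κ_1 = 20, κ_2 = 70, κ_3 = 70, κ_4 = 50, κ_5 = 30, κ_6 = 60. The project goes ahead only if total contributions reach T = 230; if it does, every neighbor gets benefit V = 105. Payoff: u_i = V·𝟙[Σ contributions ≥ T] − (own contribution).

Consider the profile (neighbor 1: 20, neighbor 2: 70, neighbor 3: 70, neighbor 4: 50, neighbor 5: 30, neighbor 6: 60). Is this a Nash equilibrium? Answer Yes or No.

Total = 300 ≥ 230: provided.
Neighbor 1 (pledges 20, payoff 85): dropping to 0 → total 280, payoff 105. Profitable deviation.

No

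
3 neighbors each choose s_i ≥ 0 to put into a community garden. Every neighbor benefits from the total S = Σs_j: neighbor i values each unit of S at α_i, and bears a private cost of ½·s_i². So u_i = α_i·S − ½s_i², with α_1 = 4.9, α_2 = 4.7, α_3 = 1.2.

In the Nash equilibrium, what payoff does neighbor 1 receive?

Neighbor i's FOC: ∂u_i/∂s_i = α_i − s_i = 0, so s_i* = α_i.
NE contributions = (4.9, 4.7, 1.2); S = 10.8.
u_1 = α_1·S − ½·(s_1)² = 4.9·10.8 − ½·4.9² = 40.915.

40.915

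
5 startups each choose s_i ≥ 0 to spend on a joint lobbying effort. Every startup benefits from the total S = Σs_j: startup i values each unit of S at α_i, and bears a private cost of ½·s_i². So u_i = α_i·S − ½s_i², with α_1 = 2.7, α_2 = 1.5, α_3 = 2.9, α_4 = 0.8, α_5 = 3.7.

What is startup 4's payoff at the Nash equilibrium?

8.96

Startup i's FOC: ∂u_i/∂s_i = α_i − s_i = 0, so s_i* = α_i.
NE contributions = (2.7, 1.5, 2.9, 0.8, 3.7); S = 11.6.
u_4 = α_4·S − ½·(s_4)² = 0.8·11.6 − ½·0.8² = 8.96.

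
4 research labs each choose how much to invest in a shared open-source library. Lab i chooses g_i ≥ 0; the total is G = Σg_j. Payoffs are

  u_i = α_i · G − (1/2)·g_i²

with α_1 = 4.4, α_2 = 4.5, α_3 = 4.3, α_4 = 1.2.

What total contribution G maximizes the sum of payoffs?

57.6

Planner FOC: ∂(Σu_j)/∂g_i = (Σα_j) − g_i = 0, so g_i^SO = Σα_j = 14.4 for every i; G^SO = 57.6.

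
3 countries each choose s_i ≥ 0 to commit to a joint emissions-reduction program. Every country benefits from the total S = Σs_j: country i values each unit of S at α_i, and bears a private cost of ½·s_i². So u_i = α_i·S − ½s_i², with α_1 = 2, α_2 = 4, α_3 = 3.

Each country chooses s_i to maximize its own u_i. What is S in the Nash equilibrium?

Country i's FOC: ∂u_i/∂s_i = α_i − s_i = 0, so s_i* = α_i.
NE contributions = (2, 4, 3); S = 9.

9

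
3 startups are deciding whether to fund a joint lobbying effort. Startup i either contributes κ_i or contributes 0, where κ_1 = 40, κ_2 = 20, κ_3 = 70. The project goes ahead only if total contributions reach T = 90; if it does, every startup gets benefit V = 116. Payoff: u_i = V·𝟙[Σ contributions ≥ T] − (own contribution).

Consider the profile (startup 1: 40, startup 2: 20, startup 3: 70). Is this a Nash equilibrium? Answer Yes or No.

Total = 130 ≥ 90: provided.
Startup 1 (pledges 40, payoff 76): dropping to 0 → total 90, payoff 116. Profitable deviation.

No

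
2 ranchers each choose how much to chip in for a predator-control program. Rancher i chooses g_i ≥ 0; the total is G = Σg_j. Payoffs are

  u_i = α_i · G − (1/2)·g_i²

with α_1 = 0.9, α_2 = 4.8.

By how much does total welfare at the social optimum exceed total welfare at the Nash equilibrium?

11.925

Rancher i's FOC: ∂u_i/∂g_i = α_i − g_i = 0, so g_i* = α_i.
NE contributions = (0.9, 4.8); G = 5.7.
W^NE = (Σα)·G − ½Σα_i² = 5.7² − ½·23.85 = 20.565.
Planner sets g_i = Σα_j = 5.7 for every i, so G^SO = 2·5.7 = 11.4.
W^SO = (Σα)·G^SO − ½·2·(Σα)² = (2/2)·5.7² = 32.49.
Deadweight loss = W^SO − W^NE = 11.925.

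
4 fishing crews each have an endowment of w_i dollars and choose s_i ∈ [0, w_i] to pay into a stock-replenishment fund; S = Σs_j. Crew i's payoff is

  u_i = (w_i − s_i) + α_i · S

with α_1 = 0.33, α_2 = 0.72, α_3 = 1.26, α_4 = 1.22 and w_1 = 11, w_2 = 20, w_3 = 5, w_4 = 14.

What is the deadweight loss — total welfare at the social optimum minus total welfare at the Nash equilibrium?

∂u_i/∂s_i = α_i − 1, so crew i contributes w_i if α_i > 1, else 0.
α_i > 1 for i ∈ {3, 4}; NE contributions (0, 0, 5, 14), S = 19.
W^NE = Σw_i − S^NE + (Σα_i)·S^NE = 50 + 2.53·19 = 98.07.
Planner: ∂(Σu_j)/∂s_i = Σα_j − 1 = 2.53 > 0, so everyone contributes w_i; S^SO = 50, W^SO = 50 + 2.53·50 = 176.5.
Deadweight loss = 78.43.

78.43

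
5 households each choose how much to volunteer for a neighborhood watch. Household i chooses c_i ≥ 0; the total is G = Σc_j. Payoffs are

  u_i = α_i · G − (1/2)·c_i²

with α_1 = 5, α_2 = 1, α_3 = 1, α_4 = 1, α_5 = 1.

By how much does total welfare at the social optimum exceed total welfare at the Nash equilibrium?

Household i's FOC: ∂u_i/∂c_i = α_i − c_i = 0, so c_i* = α_i.
NE contributions = (5, 1, 1, 1, 1); G = 9.
W^NE = (Σα)·G − ½Σα_i² = 9² − ½·29 = 66.5.
Planner sets c_i = Σα_j = 9 for every i, so G^SO = 5·9 = 45.
W^SO = (Σα)·G^SO − ½·5·(Σα)² = (5/2)·9² = 202.5.
Deadweight loss = W^SO − W^NE = 136.

136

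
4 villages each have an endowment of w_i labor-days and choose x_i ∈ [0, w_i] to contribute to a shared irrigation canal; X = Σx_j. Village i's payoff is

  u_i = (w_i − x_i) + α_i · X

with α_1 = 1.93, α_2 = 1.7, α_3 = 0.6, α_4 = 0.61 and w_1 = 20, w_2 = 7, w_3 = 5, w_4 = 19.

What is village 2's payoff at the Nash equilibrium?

∂u_i/∂x_i = α_i − 1, so village i contributes w_i if α_i > 1, else 0.
α_i > 1 for i ∈ {1, 2}; NE contributions (20, 7, 0, 0), X = 27.
u_2 = (7 − 7) + 1.7·27 = 45.9.

45.9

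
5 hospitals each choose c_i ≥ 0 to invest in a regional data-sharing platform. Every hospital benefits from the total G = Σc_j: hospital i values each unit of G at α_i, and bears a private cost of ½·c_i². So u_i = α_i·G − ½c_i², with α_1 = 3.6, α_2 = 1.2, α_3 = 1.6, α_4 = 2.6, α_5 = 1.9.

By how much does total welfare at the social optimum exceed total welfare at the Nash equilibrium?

Hospital i's FOC: ∂u_i/∂c_i = α_i − c_i = 0, so c_i* = α_i.
NE contributions = (3.6, 1.2, 1.6, 2.6, 1.9); G = 10.9.
W^NE = (Σα)·G − ½Σα_i² = 10.9² − ½·27.33 = 105.145.
Planner sets c_i = Σα_j = 10.9 for every i, so G^SO = 5·10.9 = 54.5.
W^SO = (Σα)·G^SO − ½·5·(Σα)² = (5/2)·10.9² = 297.025.
Deadweight loss = W^SO − W^NE = 191.88.

191.88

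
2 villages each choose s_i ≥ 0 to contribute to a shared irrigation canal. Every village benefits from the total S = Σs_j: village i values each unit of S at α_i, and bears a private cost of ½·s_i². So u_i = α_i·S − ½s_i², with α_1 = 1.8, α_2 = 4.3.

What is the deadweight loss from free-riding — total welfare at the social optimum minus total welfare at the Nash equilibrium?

Village i's FOC: ∂u_i/∂s_i = α_i − s_i = 0, so s_i* = α_i.
NE contributions = (1.8, 4.3); S = 6.1.
W^NE = (Σα)·S − ½Σα_i² = 6.1² − ½·21.73 = 26.345.
Planner sets s_i = Σα_j = 6.1 for every i, so S^SO = 2·6.1 = 12.2.
W^SO = (Σα)·S^SO − ½·2·(Σα)² = (2/2)·6.1² = 37.21.
Deadweight loss = W^SO − W^NE = 10.865.

10.865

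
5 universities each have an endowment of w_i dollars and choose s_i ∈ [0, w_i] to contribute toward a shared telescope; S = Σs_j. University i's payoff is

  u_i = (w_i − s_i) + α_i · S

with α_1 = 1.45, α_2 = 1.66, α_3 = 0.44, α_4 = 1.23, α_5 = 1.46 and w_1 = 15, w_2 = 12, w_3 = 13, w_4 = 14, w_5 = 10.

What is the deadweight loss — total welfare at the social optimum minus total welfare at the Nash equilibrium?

68.12

∂u_i/∂s_i = α_i − 1, so university i contributes w_i if α_i > 1, else 0.
α_i > 1 for i ∈ {1, 2, 4, 5}; NE contributions (15, 12, 0, 14, 10), S = 51.
W^NE = Σw_i − S^NE + (Σα_i)·S^NE = 64 + 5.24·51 = 331.24.
Planner: ∂(Σu_j)/∂s_i = Σα_j − 1 = 5.24 > 0, so everyone contributes w_i; S^SO = 64, W^SO = 64 + 5.24·64 = 399.36.
Deadweight loss = 68.12.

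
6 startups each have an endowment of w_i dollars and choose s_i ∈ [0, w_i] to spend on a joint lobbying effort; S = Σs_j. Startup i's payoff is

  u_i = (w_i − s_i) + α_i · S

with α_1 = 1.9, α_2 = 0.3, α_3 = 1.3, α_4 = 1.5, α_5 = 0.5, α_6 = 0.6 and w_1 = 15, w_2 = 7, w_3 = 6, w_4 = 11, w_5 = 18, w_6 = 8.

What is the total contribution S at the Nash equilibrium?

32

∂u_i/∂s_i = α_i − 1, so startup i contributes w_i if α_i > 1, else 0.
α_i > 1 for i ∈ {1, 3, 4}; NE contributions (15, 0, 6, 11, 0, 0), S = 32.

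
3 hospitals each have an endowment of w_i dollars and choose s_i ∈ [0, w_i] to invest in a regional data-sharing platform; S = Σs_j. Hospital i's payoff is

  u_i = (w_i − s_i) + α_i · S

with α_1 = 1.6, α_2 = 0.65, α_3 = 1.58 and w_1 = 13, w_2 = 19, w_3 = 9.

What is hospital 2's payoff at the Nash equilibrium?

∂u_i/∂s_i = α_i − 1, so hospital i contributes w_i if α_i > 1, else 0.
α_i > 1 for i ∈ {1, 3}; NE contributions (13, 0, 9), S = 22.
u_2 = (19 − 0) + 0.65·22 = 33.3.

33.3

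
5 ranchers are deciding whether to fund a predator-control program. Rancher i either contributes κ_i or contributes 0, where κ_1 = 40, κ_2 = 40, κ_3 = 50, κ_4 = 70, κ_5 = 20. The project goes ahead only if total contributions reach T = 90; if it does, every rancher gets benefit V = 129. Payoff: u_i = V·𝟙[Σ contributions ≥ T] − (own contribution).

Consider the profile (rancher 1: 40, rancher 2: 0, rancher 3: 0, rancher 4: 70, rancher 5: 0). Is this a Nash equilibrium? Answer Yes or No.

Total = 110 ≥ 90: provided.
Rancher 1 (pledges 40, payoff 89): dropping to 0 → total 70, payoff 0. No gain.
Rancher 2 (pledges 0, payoff 129): pledging 40 → total 150, payoff 89. No gain.
Rancher 3 (pledges 0, payoff 129): pledging 50 → total 160, payoff 79. No gain.
Rancher 4 (pledges 70, payoff 59): dropping to 0 → total 40, payoff 0. No gain.
Rancher 5 (pledges 0, payoff 129): pledging 20 → total 130, payoff 109. No gain.

Yes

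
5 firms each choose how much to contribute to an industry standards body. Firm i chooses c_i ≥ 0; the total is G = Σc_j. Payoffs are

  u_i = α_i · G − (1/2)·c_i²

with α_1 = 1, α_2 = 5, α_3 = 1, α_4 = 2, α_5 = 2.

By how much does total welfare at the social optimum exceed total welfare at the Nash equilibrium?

Firm i's FOC: ∂u_i/∂c_i = α_i − c_i = 0, so c_i* = α_i.
NE contributions = (1, 5, 1, 2, 2); G = 11.
W^NE = (Σα)·G − ½Σα_i² = 11² − ½·35 = 103.5.
Planner sets c_i = Σα_j = 11 for every i, so G^SO = 5·11 = 55.
W^SO = (Σα)·G^SO − ½·5·(Σα)² = (5/2)·11² = 302.5.
Deadweight loss = W^SO − W^NE = 199.

199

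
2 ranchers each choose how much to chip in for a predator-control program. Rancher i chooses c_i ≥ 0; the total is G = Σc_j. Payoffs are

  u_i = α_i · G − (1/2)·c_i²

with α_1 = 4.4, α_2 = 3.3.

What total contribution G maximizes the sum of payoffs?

15.4

Planner FOC: ∂(Σu_j)/∂c_i = (Σα_j) − c_i = 0, so c_i^SO = Σα_j = 7.7 for every i; G^SO = 15.4.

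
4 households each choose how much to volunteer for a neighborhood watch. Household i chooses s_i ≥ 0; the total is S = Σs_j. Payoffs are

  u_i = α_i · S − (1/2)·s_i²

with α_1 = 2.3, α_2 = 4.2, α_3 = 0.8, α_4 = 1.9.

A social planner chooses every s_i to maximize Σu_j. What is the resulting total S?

36.8

Planner FOC: ∂(Σu_j)/∂s_i = (Σα_j) − s_i = 0, so s_i^SO = Σα_j = 9.2 for every i; S^SO = 36.8.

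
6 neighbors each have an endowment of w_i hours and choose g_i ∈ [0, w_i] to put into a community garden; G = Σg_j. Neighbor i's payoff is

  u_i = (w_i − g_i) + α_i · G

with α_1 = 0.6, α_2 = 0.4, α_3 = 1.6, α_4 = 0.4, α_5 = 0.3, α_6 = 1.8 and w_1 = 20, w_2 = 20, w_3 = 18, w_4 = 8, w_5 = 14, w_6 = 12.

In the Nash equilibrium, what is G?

30

∂u_i/∂g_i = α_i − 1, so neighbor i contributes w_i if α_i > 1, else 0.
α_i > 1 for i ∈ {3, 6}; NE contributions (0, 0, 18, 0, 0, 12), G = 30.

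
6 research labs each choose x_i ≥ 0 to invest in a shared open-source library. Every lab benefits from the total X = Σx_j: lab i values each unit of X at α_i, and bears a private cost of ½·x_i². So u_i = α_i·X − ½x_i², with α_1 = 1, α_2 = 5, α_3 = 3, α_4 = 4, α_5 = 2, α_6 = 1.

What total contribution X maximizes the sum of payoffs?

Planner FOC: ∂(Σu_j)/∂x_i = (Σα_j) − x_i = 0, so x_i^SO = Σα_j = 16 for every i; X^SO = 96.

96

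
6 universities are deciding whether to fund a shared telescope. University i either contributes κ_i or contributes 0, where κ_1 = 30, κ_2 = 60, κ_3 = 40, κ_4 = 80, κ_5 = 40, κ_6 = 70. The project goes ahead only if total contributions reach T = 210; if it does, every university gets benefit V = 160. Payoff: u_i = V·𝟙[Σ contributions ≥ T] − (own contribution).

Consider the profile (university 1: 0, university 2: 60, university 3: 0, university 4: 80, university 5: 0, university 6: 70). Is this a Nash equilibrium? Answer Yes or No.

Yes

Total = 210 ≥ 210: provided.
University 1 (pledges 0, payoff 160): pledging 30 → total 240, payoff 130. No gain.
University 2 (pledges 60, payoff 100): dropping to 0 → total 150, payoff 0. No gain.
University 3 (pledges 0, payoff 160): pledging 40 → total 250, payoff 120. No gain.
University 4 (pledges 80, payoff 80): dropping to 0 → total 130, payoff 0. No gain.
University 5 (pledges 0, payoff 160): pledging 40 → total 250, payoff 120. No gain.
University 6 (pledges 70, payoff 90): dropping to 0 → total 140, payoff 0. No gain.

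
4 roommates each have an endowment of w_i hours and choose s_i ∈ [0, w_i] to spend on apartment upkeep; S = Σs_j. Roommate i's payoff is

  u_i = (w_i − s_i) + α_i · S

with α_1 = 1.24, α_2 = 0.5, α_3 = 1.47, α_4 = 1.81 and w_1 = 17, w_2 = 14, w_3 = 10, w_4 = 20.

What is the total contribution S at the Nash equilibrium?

47

∂u_i/∂s_i = α_i − 1, so roommate i contributes w_i if α_i > 1, else 0.
α_i > 1 for i ∈ {1, 3, 4}; NE contributions (17, 0, 10, 20), S = 47.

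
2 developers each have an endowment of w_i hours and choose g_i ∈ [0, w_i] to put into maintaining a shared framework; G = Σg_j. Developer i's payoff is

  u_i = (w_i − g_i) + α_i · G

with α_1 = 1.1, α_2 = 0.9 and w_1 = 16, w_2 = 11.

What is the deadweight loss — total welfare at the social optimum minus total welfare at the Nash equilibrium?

11

∂u_i/∂g_i = α_i − 1, so developer i contributes w_i if α_i > 1, else 0.
α_i > 1 for i ∈ {1}; NE contributions (16, 0), G = 16.
W^NE = Σw_i − G^NE + (Σα_i)·G^NE = 27 + 1·16 = 43.
Planner: ∂(Σu_j)/∂g_i = Σα_j − 1 = 1 > 0, so everyone contributes w_i; G^SO = 27, W^SO = 27 + 1·27 = 54.
Deadweight loss = 11.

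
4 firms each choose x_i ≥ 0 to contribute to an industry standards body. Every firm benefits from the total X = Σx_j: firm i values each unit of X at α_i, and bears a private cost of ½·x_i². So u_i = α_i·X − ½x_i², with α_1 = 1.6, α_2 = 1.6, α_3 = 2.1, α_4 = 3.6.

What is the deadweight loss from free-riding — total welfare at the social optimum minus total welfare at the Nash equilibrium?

Firm i's FOC: ∂u_i/∂x_i = α_i − x_i = 0, so x_i* = α_i.
NE contributions = (1.6, 1.6, 2.1, 3.6); X = 8.9.
W^NE = (Σα)·X − ½Σα_i² = 8.9² − ½·22.49 = 67.965.
Planner sets x_i = Σα_j = 8.9 for every i, so X^SO = 4·8.9 = 35.6.
W^SO = (Σα)·X^SO − ½·4·(Σα)² = (4/2)·8.9² = 158.42.
Deadweight loss = W^SO − W^NE = 90.455.

90.455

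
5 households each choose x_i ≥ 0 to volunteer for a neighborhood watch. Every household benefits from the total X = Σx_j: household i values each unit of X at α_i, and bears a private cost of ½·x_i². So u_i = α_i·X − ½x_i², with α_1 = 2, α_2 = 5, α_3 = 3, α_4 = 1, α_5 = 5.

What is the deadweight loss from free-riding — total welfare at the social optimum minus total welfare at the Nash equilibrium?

416

Household i's FOC: ∂u_i/∂x_i = α_i − x_i = 0, so x_i* = α_i.
NE contributions = (2, 5, 3, 1, 5); X = 16.
W^NE = (Σα)·X − ½Σα_i² = 16² − ½·64 = 224.
Planner sets x_i = Σα_j = 16 for every i, so X^SO = 5·16 = 80.
W^SO = (Σα)·X^SO − ½·5·(Σα)² = (5/2)·16² = 640.
Deadweight loss = W^SO − W^NE = 416.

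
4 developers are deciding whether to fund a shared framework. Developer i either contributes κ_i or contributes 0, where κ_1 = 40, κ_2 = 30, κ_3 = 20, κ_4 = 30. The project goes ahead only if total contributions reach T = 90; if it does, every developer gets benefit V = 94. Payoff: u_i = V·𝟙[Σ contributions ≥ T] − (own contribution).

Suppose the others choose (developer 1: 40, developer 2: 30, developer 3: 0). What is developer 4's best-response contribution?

Others' total = 70. Contributing 30 brings total to 100 ≥ 90: gain V − κ_4 = 64.
Best response: 30.

30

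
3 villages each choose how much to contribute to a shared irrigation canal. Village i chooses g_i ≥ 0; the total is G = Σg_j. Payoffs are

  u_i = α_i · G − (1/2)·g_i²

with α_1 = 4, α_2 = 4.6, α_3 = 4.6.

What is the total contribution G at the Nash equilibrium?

Village i's FOC: ∂u_i/∂g_i = α_i − g_i = 0, so g_i* = α_i.
NE contributions = (4, 4.6, 4.6); G = 13.2.

13.2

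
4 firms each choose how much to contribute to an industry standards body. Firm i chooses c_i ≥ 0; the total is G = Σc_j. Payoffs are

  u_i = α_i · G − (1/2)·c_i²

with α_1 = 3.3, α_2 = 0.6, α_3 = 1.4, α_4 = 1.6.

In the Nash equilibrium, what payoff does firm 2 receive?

3.96

Firm i's FOC: ∂u_i/∂c_i = α_i − c_i = 0, so c_i* = α_i.
NE contributions = (3.3, 0.6, 1.4, 1.6); G = 6.9.
u_2 = α_2·G − ½·(c_2)² = 0.6·6.9 − ½·0.6² = 3.96.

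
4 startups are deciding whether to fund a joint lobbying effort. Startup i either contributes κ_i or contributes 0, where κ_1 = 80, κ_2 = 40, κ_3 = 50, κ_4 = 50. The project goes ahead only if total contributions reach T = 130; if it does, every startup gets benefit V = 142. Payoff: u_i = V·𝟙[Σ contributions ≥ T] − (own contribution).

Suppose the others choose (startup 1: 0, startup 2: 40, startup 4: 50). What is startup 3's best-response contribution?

Others' total = 90. Contributing 50 brings total to 140 ≥ 130: gain V − κ_3 = 92.
Best response: 50.

50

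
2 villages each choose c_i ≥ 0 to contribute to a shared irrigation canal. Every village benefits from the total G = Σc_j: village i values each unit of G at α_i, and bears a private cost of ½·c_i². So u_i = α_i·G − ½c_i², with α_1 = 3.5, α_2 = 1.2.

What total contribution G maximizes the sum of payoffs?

Planner FOC: ∂(Σu_j)/∂c_i = (Σα_j) − c_i = 0, so c_i^SO = Σα_j = 4.7 for every i; G^SO = 9.4.

9.4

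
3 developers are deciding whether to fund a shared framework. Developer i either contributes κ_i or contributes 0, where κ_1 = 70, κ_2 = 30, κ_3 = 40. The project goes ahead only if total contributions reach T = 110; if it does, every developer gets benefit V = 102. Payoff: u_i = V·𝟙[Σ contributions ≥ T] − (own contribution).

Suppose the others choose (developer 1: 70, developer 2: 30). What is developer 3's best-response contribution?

40

Others' total = 100. Contributing 40 brings total to 140 ≥ 110: gain V − κ_3 = 62.
Best response: 40.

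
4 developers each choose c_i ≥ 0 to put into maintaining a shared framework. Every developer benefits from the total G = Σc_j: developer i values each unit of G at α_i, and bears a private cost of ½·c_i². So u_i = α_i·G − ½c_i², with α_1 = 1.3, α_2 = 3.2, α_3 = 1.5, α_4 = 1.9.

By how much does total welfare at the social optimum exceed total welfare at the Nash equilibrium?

Developer i's FOC: ∂u_i/∂c_i = α_i − c_i = 0, so c_i* = α_i.
NE contributions = (1.3, 3.2, 1.5, 1.9); G = 7.9.
W^NE = (Σα)·G − ½Σα_i² = 7.9² − ½·17.79 = 53.515.
Planner sets c_i = Σα_j = 7.9 for every i, so G^SO = 4·7.9 = 31.6.
W^SO = (Σα)·G^SO − ½·4·(Σα)² = (4/2)·7.9² = 124.82.
Deadweight loss = W^SO − W^NE = 71.305.

71.305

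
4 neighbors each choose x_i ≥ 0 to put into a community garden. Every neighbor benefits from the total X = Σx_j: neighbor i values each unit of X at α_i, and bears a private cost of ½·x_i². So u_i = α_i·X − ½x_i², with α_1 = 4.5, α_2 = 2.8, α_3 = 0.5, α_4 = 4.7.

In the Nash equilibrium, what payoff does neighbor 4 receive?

Neighbor i's FOC: ∂u_i/∂x_i = α_i − x_i = 0, so x_i* = α_i.
NE contributions = (4.5, 2.8, 0.5, 4.7); X = 12.5.
u_4 = α_4·X − ½·(x_4)² = 4.7·12.5 − ½·4.7² = 47.705.

47.705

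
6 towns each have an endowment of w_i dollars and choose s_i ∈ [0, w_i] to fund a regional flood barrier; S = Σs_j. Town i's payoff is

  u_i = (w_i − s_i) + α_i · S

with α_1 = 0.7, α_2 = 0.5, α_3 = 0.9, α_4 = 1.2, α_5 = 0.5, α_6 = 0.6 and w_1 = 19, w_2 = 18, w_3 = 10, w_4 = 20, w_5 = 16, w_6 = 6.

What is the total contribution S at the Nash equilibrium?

∂u_i/∂s_i = α_i − 1, so town i contributes w_i if α_i > 1, else 0.
α_i > 1 for i ∈ {4}; NE contributions (0, 0, 0, 20, 0, 0), S = 20.

20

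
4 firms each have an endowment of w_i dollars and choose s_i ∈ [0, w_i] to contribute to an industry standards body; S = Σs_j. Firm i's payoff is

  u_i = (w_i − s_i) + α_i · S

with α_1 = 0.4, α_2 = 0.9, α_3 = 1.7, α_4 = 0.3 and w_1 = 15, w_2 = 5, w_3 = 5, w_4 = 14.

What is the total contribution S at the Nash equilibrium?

5

∂u_i/∂s_i = α_i − 1, so firm i contributes w_i if α_i > 1, else 0.
α_i > 1 for i ∈ {3}; NE contributions (0, 0, 5, 0), S = 5.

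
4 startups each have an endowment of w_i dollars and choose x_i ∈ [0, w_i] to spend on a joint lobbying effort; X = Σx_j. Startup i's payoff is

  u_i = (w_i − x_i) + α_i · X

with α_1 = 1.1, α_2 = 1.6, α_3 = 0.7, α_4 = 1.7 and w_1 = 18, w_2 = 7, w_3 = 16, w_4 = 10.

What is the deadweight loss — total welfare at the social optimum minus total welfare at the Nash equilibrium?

∂u_i/∂x_i = α_i − 1, so startup i contributes w_i if α_i > 1, else 0.
α_i > 1 for i ∈ {1, 2, 4}; NE contributions (18, 7, 0, 10), X = 35.
W^NE = Σw_i − X^NE + (Σα_i)·X^NE = 51 + 4.1·35 = 194.5.
Planner: ∂(Σu_j)/∂x_i = Σα_j − 1 = 4.1 > 0, so everyone contributes w_i; X^SO = 51, W^SO = 51 + 4.1·51 = 260.1.
Deadweight loss = 65.6.

65.6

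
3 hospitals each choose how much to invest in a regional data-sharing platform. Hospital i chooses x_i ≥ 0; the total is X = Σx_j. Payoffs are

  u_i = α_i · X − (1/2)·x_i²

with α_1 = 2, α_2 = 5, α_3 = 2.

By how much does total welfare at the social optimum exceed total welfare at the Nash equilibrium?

57

Hospital i's FOC: ∂u_i/∂x_i = α_i − x_i = 0, so x_i* = α_i.
NE contributions = (2, 5, 2); X = 9.
W^NE = (Σα)·X − ½Σα_i² = 9² − ½·33 = 64.5.
Planner sets x_i = Σα_j = 9 for every i, so X^SO = 3·9 = 27.
W^SO = (Σα)·X^SO − ½·3·(Σα)² = (3/2)·9² = 121.5.
Deadweight loss = W^SO − W^NE = 57.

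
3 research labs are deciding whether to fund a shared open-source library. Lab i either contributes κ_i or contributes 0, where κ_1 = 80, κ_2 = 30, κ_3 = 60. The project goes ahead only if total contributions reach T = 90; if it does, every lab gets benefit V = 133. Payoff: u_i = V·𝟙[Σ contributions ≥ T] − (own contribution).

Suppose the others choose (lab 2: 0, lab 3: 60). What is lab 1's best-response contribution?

80

Others' total = 60. Contributing 80 brings total to 140 ≥ 90: gain V − κ_1 = 53.
Best response: 80.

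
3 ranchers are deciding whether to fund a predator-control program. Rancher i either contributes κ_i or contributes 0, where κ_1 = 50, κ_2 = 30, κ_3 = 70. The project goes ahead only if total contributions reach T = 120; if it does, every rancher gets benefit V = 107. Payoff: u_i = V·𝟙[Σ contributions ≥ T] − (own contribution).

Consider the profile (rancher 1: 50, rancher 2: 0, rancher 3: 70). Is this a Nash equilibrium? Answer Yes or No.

Total = 120 ≥ 120: provided.
Rancher 1 (pledges 50, payoff 57): dropping to 0 → total 70, payoff 0. No gain.
Rancher 2 (pledges 0, payoff 107): pledging 30 → total 150, payoff 77. No gain.
Rancher 3 (pledges 70, payoff 37): dropping to 0 → total 50, payoff 0. No gain.

Yes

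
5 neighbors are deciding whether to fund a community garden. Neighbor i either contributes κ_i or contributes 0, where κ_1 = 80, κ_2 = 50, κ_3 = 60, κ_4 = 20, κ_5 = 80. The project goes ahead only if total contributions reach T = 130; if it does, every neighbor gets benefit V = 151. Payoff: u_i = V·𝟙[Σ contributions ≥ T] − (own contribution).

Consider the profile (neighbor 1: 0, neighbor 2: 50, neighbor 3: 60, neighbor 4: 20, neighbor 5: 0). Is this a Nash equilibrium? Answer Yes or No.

Total = 130 ≥ 130: provided.
Neighbor 1 (pledges 0, payoff 151): pledging 80 → total 210, payoff 71. No gain.
Neighbor 2 (pledges 50, payoff 101): dropping to 0 → total 80, payoff 0. No gain.
Neighbor 3 (pledges 60, payoff 91): dropping to 0 → total 70, payoff 0. No gain.
Neighbor 4 (pledges 20, payoff 131): dropping to 0 → total 110, payoff 0. No gain.
Neighbor 5 (pledges 0, payoff 151): pledging 80 → total 210, payoff 71. No gain.

Yes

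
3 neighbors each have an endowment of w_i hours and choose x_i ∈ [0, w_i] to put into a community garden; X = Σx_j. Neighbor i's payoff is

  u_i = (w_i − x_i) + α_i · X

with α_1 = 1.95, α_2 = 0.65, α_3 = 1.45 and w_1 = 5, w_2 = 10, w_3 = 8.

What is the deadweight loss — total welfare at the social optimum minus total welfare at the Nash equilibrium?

30.5

∂u_i/∂x_i = α_i − 1, so neighbor i contributes w_i if α_i > 1, else 0.
α_i > 1 for i ∈ {1, 3}; NE contributions (5, 0, 8), X = 13.
W^NE = Σw_i − X^NE + (Σα_i)·X^NE = 23 + 3.05·13 = 62.65.
Planner: ∂(Σu_j)/∂x_i = Σα_j − 1 = 3.05 > 0, so everyone contributes w_i; X^SO = 23, W^SO = 23 + 3.05·23 = 93.15.
Deadweight loss = 30.5.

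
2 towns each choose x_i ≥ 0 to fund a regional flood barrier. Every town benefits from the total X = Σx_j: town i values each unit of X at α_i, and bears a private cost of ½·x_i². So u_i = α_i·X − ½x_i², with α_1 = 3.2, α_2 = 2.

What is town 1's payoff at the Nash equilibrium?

Town i's FOC: ∂u_i/∂x_i = α_i − x_i = 0, so x_i* = α_i.
NE contributions = (3.2, 2); X = 5.2.
u_1 = α_1·X − ½·(x_1)² = 3.2·5.2 − ½·3.2² = 11.52.

11.52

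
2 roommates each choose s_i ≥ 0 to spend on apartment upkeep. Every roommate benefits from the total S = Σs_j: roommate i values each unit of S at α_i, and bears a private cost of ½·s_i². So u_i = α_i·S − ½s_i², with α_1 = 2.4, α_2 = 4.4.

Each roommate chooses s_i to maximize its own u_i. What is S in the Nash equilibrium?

Roommate i's FOC: ∂u_i/∂s_i = α_i − s_i = 0, so s_i* = α_i.
NE contributions = (2.4, 4.4); S = 6.8.

6.8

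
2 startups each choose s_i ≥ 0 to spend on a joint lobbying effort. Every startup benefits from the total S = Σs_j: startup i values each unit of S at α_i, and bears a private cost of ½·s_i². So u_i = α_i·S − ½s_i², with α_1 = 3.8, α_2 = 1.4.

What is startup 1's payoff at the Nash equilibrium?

12.54

Startup i's FOC: ∂u_i/∂s_i = α_i − s_i = 0, so s_i* = α_i.
NE contributions = (3.8, 1.4); S = 5.2.
u_1 = α_1·S − ½·(s_1)² = 3.8·5.2 − ½·3.8² = 12.54.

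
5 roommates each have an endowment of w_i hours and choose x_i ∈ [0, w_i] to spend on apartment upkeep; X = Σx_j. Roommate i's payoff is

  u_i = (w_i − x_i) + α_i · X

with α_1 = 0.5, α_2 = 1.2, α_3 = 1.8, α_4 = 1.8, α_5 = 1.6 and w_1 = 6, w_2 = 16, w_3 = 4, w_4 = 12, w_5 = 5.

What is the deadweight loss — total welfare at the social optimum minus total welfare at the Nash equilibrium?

∂u_i/∂x_i = α_i − 1, so roommate i contributes w_i if α_i > 1, else 0.
α_i > 1 for i ∈ {2, 3, 4, 5}; NE contributions (0, 16, 4, 12, 5), X = 37.
W^NE = Σw_i − X^NE + (Σα_i)·X^NE = 43 + 5.9·37 = 261.3.
Planner: ∂(Σu_j)/∂x_i = Σα_j − 1 = 5.9 > 0, so everyone contributes w_i; X^SO = 43, W^SO = 43 + 5.9·43 = 296.7.
Deadweight loss = 35.4.

35.4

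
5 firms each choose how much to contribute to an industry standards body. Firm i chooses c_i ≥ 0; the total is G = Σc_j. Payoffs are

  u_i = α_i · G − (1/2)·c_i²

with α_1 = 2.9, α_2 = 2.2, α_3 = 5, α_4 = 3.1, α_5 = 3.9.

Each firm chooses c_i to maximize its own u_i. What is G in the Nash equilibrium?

17.1

Firm i's FOC: ∂u_i/∂c_i = α_i − c_i = 0, so c_i* = α_i.
NE contributions = (2.9, 2.2, 5, 3.1, 3.9); G = 17.1.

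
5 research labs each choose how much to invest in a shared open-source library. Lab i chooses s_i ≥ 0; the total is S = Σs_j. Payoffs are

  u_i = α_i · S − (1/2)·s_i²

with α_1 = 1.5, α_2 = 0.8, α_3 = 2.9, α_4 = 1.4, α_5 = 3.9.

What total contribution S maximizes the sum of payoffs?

Planner FOC: ∂(Σu_j)/∂s_i = (Σα_j) − s_i = 0, so s_i^SO = Σα_j = 10.5 for every i; S^SO = 52.5.

52.5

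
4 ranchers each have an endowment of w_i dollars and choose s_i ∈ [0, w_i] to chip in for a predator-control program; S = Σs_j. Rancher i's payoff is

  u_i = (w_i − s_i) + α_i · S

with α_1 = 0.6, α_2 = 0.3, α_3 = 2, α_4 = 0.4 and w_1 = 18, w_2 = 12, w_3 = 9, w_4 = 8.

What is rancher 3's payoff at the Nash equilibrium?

18

∂u_i/∂s_i = α_i − 1, so rancher i contributes w_i if α_i > 1, else 0.
α_i > 1 for i ∈ {3}; NE contributions (0, 0, 9, 0), S = 9.
u_3 = (9 − 9) + 2·9 = 18.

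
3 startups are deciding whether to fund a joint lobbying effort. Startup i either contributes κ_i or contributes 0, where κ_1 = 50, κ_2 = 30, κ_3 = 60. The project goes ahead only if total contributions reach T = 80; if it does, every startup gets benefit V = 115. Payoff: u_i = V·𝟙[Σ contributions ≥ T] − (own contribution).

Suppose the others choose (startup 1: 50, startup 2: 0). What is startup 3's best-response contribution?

60

Others' total = 50. Contributing 60 brings total to 110 ≥ 80: gain V − κ_3 = 55.
Best response: 60.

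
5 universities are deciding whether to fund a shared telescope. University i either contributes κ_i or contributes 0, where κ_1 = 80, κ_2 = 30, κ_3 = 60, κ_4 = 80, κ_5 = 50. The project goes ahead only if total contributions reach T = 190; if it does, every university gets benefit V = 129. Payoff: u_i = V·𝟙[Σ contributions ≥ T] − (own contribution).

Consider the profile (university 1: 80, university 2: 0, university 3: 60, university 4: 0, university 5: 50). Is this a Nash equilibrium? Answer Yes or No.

Yes

Total = 190 ≥ 190: provided.
University 1 (pledges 80, payoff 49): dropping to 0 → total 110, payoff 0. No gain.
University 2 (pledges 0, payoff 129): pledging 30 → total 220, payoff 99. No gain.
University 3 (pledges 60, payoff 69): dropping to 0 → total 130, payoff 0. No gain.
University 4 (pledges 0, payoff 129): pledging 80 → total 270, payoff 49. No gain.
University 5 (pledges 50, payoff 79): dropping to 0 → total 140, payoff 0. No gain.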